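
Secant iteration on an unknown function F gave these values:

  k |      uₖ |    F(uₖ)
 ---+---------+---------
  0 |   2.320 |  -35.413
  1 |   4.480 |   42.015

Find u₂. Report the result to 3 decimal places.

u₂ = 4.480 − 42.015·(4.480 − 2.320) / (42.015 − (-35.413))
   = 4.480 − (90.75240)/(77.42800) = 3.30791

3.308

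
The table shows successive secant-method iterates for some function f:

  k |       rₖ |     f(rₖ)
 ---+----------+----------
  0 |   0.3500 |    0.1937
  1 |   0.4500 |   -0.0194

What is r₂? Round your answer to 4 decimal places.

0.4409

r₂ = 0.4500 − (-0.0194)·(0.4500 − 0.3500) / (-0.0194 − 0.1937)
   = 0.4500 − (-0.001940)/(-0.213100) = 0.440896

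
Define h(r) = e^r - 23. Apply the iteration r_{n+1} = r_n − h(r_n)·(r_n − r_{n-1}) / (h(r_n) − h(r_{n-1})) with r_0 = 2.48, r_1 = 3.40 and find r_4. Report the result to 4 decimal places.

3.1360

h(2.48) = -11.058736, h(3.40) = 6.964100
r_2 = 3.400000 − 6.964100·(3.400000 − 2.480000) / (6.964100 − (-11.058736)) = 3.400000 − (6.406972)/(18.022836) = 3.044508
h(3.044508) = -2.000301
r_3 = 3.044508 − (-2.000301)·(3.044508 − 3.400000) / (-2.000301 − 6.964100) = 3.044508 − (0.711091)/(-8.964401) = 3.123832
h(3.123832) = -0.266674
r_4 = 3.123832 − (-0.266674)·(3.123832 − 3.044508) / (-0.266674 − (-2.000301)) = 3.123832 − (-0.021154)/(1.733627) = 3.136034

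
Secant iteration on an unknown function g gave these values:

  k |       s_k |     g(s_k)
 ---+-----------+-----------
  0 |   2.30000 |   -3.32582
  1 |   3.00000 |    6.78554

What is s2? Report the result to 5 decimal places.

2.53024

s2 = 3.00000 − 6.78554·(3.00000 − 2.30000) / (6.78554 − (-3.32582))
   = 3.00000 − (4.7498780)/(10.1113600) = 2.5302434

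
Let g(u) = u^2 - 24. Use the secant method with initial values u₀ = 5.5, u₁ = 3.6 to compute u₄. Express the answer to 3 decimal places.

g(5.5) = 6.25000, g(3.6) = -11.04000
u₂ = 3.60000 − (-11.04000)·(3.60000 − 5.50000) / (-11.04000 − 6.25000) = 3.60000 − (20.97600)/(-17.29000) = 4.81319
g(4.81319) = -0.83323
u₃ = 4.81319 − (-0.83323)·(4.81319 − 3.60000) / (-0.83323 − (-11.04000)) = 4.81319 − (-1.01087)/(10.20677) = 4.91223
g(4.91223) = 0.12996
u₄ = 4.91223 − 0.12996·(4.91223 − 4.81319) / (0.12996 − (-0.83323)) = 4.91223 − (0.01287)/(0.96319) = 4.89886

4.899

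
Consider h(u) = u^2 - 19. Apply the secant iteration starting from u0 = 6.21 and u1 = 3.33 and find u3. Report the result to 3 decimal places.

h(6.21) = 19.56410, h(3.33) = -7.91110
u2 = 3.33000 − (-7.91110)·(3.33000 − 6.21000) / (-7.91110 − 19.56410) = 3.33000 − (22.78397)/(-27.47520) = 4.15926
h(4.15926) = -1.70059
u3 = 4.15926 − (-1.70059)·(4.15926 − 3.33000) / (-1.70059 − (-7.91110)) = 4.15926 − (-1.41023)/(6.21051) = 4.38633

4.386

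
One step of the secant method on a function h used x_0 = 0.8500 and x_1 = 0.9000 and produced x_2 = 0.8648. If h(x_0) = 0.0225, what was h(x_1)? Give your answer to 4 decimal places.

The secant line through (0.8500, 0.0225) and (0.9000, h(x_1)) crosses zero at x_2 = 0.8648.
So (0.8500, 0.0225), (0.9000, h(x_1)), (0.8648, 0) are collinear:
h(x_1) = 0.0225 · (0.9000 − 0.8648) / (0.8500 − 0.8648) = 0.0225 · (0.035200)/(-0.014800) = -0.053514

-0.0535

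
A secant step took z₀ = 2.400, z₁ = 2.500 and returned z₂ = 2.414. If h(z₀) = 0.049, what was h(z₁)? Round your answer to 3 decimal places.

The secant line through (2.400, 0.049) and (2.500, h(z₁)) crosses zero at z₂ = 2.414.
So (2.400, 0.049), (2.500, h(z₁)), (2.414, 0) are collinear:
h(z₁) = 0.049 · (2.500 − 2.414) / (2.400 − 2.414) = 0.049 · (0.08600)/(-0.01400) = -0.30100

-0.301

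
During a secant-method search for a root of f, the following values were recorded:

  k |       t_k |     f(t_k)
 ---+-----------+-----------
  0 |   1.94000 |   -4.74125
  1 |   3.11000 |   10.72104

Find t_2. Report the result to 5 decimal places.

2.29876

t_2 = 3.11000 − 10.72104·(3.11000 − 1.94000) / (10.72104 − (-4.74125))
   = 3.11000 − (12.5436168)/(15.4622900) = 2.2987607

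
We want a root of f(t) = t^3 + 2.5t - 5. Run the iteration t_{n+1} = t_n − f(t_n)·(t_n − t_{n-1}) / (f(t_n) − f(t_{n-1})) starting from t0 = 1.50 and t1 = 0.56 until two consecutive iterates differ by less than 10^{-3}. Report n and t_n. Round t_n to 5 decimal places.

n = 6, t_n = 1.23907

f(1.50) = 2.1250000, f(0.56) = -3.4243840
t2 = 0.5600000 − (-3.4243840)·(-0.9400000)/(-5.5493840) = 1.1400501;  |Δ| = 0.5800501
f(1.1400501) = -0.6681352
t3 = 1.1400501 − (-0.6681352)·(0.5800501)/(2.7562488) = 1.2806586;  |Δ| = 0.1406085
f(1.2806586) = 0.3020373
t4 = 1.2806586 − 0.3020373·(0.1406085)/(0.9701724) = 1.2368839;  |Δ| = 0.0437747
f(1.2368839) = -0.0155041
t5 = 1.2368839 − (-0.0155041)·(-0.0437747)/(-0.3175413) = 1.2390212;  |Δ| = 0.0021373
f(1.2390212) = -0.0003343
t6 = 1.2390212 − (-0.0003343)·(0.0021373)/(0.0151697) = 1.2390683;  |Δ| = 0.0000471
|t6 − t5| = 0.0000471 < 10^{-3}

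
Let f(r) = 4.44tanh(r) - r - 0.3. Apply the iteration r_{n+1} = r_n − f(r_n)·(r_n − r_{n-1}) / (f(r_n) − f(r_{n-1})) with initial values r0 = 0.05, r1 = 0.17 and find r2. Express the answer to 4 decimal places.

0.0879

f(0.05) = -0.128185, f(0.17) = 0.277612
r2 = 0.170000 − 0.277612·(0.170000 − 0.050000) / (0.277612 − (-0.128185)) = 0.170000 − (0.033313)/(0.405797) = 0.087906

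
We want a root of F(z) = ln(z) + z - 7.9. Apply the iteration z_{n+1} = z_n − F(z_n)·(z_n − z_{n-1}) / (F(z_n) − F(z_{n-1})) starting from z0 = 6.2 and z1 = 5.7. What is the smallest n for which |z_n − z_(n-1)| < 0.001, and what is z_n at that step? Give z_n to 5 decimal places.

n = 3, z_n = 6.09288

F(6.2) = 0.1245493, F(5.7) = -0.4595338
z2 = 5.7000000 − (-0.4595338)·(-0.5000000)/(-0.5840831) = 6.0933805;  |Δ| = 0.3933805
F(6.0933805) = 0.0005835
z3 = 6.0933805 − 0.0005835·(0.3933805)/(0.4601174) = 6.0928816;  |Δ| = 0.0004989
|z3 − z2| = 0.0004989 < 0.001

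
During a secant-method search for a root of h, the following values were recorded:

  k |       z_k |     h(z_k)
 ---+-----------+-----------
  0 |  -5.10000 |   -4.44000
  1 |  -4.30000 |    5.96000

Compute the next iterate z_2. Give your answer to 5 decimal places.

z_2 = -4.30000 − 5.96000·(-4.30000 − (-5.10000)) / (5.96000 − (-4.44000))
   = -4.30000 − (4.7680000)/(10.4000000) = -4.7584615

-4.75846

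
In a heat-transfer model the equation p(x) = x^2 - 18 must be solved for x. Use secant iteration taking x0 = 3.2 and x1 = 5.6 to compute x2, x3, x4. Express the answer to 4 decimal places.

4.0818, 4.2201, 4.2431

p(3.2) = -7.760000, p(5.6) = 13.360000
x2 = 5.600000 − 13.360000·(5.600000 − 3.200000) / (13.360000 − (-7.760000)) = 5.600000 − (32.064000)/(21.120000) = 4.081818
p(4.081818) = -1.338760
x3 = 4.081818 − (-1.338760)·(4.081818 − 5.600000) / (-1.338760 − 13.360000) = 4.081818 − (2.032482)/(-14.698760) = 4.220094
p(4.220094) = -0.190808
x4 = 4.220094 − (-0.190808)·(4.220094 − 4.081818) / (-0.190808 − (-1.338760)) = 4.220094 − (-0.026384)/(1.147953) = 4.243077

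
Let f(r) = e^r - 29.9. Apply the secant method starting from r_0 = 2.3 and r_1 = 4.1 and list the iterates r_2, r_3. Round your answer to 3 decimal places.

f(2.3) = -19.92582, f(4.1) = 30.44029
r_2 = 4.10000 − 30.44029·(4.10000 − 2.30000) / (30.44029 − (-19.92582)) = 4.10000 − (54.79252)/(50.36611) = 3.01212
f(3.01212) = -9.56964
r_3 = 3.01212 − (-9.56964)·(3.01212 − 4.10000) / (-9.56964 − 30.44029) = 3.01212 − (10.41067)/(-40.00993) = 3.27232

3.012, 3.272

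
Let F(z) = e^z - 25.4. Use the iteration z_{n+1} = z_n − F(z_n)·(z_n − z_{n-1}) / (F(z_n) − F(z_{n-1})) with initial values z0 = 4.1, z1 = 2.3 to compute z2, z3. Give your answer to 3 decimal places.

F(4.1) = 34.94029, F(2.3) = -15.42582
z2 = 2.30000 − (-15.42582)·(2.30000 − 4.10000) / (-15.42582 − 34.94029) = 2.30000 − (27.76647)/(-50.36611) = 2.85129
F(2.85129) = -8.08985
z3 = 2.85129 − (-8.08985)·(2.85129 − 2.30000) / (-8.08985 − (-15.42582)) = 2.85129 − (-4.45988)/(7.33596) = 3.45924

2.851, 3.459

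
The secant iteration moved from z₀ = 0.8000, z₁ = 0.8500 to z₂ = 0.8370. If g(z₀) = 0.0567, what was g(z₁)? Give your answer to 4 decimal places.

The secant line through (0.8000, 0.0567) and (0.8500, g(z₁)) crosses zero at z₂ = 0.8370.
So (0.8000, 0.0567), (0.8500, g(z₁)), (0.8370, 0) are collinear:
g(z₁) = 0.0567 · (0.8500 − 0.8370) / (0.8000 − 0.8370) = 0.0567 · (0.013000)/(-0.037000) = -0.019922

-0.0199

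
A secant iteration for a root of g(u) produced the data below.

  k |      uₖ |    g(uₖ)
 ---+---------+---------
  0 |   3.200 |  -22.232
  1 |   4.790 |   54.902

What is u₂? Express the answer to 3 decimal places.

u₂ = 4.790 − 54.902·(4.790 − 3.200) / (54.902 − (-22.232))
   = 4.790 − (87.29418)/(77.13400) = 3.65828

3.658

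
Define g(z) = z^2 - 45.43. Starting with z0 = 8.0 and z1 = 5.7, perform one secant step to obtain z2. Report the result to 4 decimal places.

6.6445

g(8.0) = 18.570000, g(5.7) = -12.940000
z2 = 5.700000 − (-12.940000)·(5.700000 − 8.000000) / (-12.940000 − 18.570000) = 5.700000 − (29.762000)/(-31.510000) = 6.644526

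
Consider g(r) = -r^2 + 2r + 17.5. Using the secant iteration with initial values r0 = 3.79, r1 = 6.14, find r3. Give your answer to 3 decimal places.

5.287

g(3.79) = 10.71590, g(6.14) = -7.91960
r2 = 6.14000 − (-7.91960)·(6.14000 − 3.79000) / (-7.91960 − 10.71590) = 6.14000 − (-18.61106)/(-18.63550) = 5.14131
g(5.14131) = 1.34954
r3 = 5.14131 − 1.34954·(5.14131 − 6.14000) / (1.34954 − (-7.91960)) = 5.14131 − (-1.34777)/(9.26914) = 5.28672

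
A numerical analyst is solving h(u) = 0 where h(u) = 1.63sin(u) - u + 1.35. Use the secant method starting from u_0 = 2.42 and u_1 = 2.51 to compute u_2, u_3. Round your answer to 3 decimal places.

h(2.42) = 0.00675, h(2.51) = -0.19760
u_2 = 2.51000 − (-0.19760)·(2.51000 − 2.42000) / (-0.19760 − 0.00675) = 2.51000 − (-0.01778)/(-0.20434) = 2.42297
h(2.42297) = 0.00013
u_3 = 2.42297 − 0.00013·(2.42297 − 2.51000) / (0.00013 − (-0.19760)) = 2.42297 − (-0.00001)/(0.19773) = 2.42303

2.423, 2.423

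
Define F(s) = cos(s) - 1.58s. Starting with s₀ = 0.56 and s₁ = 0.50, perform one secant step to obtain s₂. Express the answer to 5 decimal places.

F(0.56) = -0.0375449, F(0.50) = 0.0875826
s₂ = 0.5000000 − 0.0875826·(0.5000000 − 0.5600000) / (0.0875826 − (-0.0375449)) = 0.5000000 − (-0.0052550)/(0.1251275) = 0.5419968

0.54200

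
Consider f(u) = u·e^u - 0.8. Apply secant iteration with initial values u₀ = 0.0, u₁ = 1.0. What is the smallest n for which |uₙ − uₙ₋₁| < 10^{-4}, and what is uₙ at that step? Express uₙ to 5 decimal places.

n = 7, uₙ = 0.49007

f(0.0) = -0.8000000, f(1.0) = 1.9182818
u₂ = 1.0000000 − 1.9182818·(1.0000000)/(2.7182818) = 0.2943036;  |Δ| = 0.7056964
f(0.2943036) = -0.4049883
u₃ = 0.2943036 − (-0.4049883)·(-0.7056964)/(-2.3232702) = 0.4173193;  |Δ| = 0.1230158
f(0.4173193) = -0.1665564
u₄ = 0.4173193 − (-0.1665564)·(0.1230158)/(0.2384319) = 0.5032518;  |Δ| = 0.0859325
f(0.5032518) = 0.0324245
u₅ = 0.5032518 − 0.0324245·(0.0859325)/(0.1989809) = 0.4892489;  |Δ| = 0.0140030
f(0.4892489) = -0.0019907
u₆ = 0.4892489 − (-0.0019907)·(-0.0140030)/(-0.0344153) = 0.4900589;  |Δ| = 0.0008100
f(0.4900589) = -0.0000218
u₇ = 0.4900589 − (-0.0000218)·(0.0008100)/(0.0019689) = 0.4900679;  |Δ| = 0.0000090
|u₇ − u₆| = 0.0000090 < 10^{-4}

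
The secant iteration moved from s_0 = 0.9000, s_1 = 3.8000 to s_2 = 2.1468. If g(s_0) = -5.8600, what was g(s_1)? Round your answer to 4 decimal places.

The secant line through (0.9000, -5.8600) and (3.8000, g(s_1)) crosses zero at s_2 = 2.1468.
So (0.9000, -5.8600), (3.8000, g(s_1)), (2.1468, 0) are collinear:
g(s_1) = -5.8600 · (3.8000 − 2.1468) / (0.9000 − 2.1468) = -5.8600 · (1.653200)/(-1.246800) = 7.770093

7.7701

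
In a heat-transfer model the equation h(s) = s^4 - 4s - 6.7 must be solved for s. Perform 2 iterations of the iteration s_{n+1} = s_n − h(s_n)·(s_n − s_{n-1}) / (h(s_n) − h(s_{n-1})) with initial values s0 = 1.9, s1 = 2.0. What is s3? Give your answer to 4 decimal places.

h(1.9) = -1.267900, h(2.0) = 1.300000
s2 = 2.000000 − 1.300000·(2.000000 − 1.900000) / (1.300000 − (-1.267900)) = 2.000000 − (0.130000)/(2.567900) = 1.949375
h(1.949375) = -0.057023
s3 = 1.949375 − (-0.057023)·(1.949375 − 2.000000) / (-0.057023 − 1.300000) = 1.949375 − (0.002887)/(-1.357023) = 1.951502

1.9515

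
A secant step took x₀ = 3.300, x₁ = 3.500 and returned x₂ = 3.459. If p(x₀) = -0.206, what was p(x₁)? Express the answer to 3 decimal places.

0.053

The secant line through (3.300, -0.206) and (3.500, p(x₁)) crosses zero at x₂ = 3.459.
So (3.300, -0.206), (3.500, p(x₁)), (3.459, 0) are collinear:
p(x₁) = -0.206 · (3.500 − 3.459) / (3.300 − 3.459) = -0.206 · (0.04100)/(-0.15900) = 0.05312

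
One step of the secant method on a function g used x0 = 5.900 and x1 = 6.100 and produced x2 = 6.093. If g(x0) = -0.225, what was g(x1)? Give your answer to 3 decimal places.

0.008

The secant line through (5.900, -0.225) and (6.100, g(x1)) crosses zero at x2 = 6.093.
So (5.900, -0.225), (6.100, g(x1)), (6.093, 0) are collinear:
g(x1) = -0.225 · (6.100 − 6.093) / (5.900 − 6.093) = -0.225 · (0.00700)/(-0.19300) = 0.00816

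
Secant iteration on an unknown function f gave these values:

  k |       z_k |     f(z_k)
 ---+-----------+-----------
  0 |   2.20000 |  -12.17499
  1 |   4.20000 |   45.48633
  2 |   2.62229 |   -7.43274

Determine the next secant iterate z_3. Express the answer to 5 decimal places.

2.84389

z_3 = 2.62229 − (-7.43274)·(2.62229 − 4.20000) / (-7.43274 − 45.48633)
   = 2.62229 − (11.7267082)/(-52.9190700) = 2.8438870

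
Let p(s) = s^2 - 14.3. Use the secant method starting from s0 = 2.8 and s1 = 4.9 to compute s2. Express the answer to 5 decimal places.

3.63896

p(2.8) = -6.4600000, p(4.9) = 9.7100000
s2 = 4.9000000 − 9.7100000·(4.9000000 − 2.8000000) / (9.7100000 − (-6.4600000)) = 4.9000000 − (20.3910000)/(16.1700000) = 3.6389610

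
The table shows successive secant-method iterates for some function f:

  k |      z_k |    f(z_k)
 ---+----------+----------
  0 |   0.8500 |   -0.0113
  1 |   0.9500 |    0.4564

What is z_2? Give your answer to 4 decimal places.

z_2 = 0.9500 − 0.4564·(0.9500 − 0.8500) / (0.4564 − (-0.0113))
   = 0.9500 − (0.045640)/(0.467700) = 0.852416

0.8524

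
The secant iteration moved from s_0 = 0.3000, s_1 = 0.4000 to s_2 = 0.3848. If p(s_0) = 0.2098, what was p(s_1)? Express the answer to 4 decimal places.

The secant line through (0.3000, 0.2098) and (0.4000, p(s_1)) crosses zero at s_2 = 0.3848.
So (0.3000, 0.2098), (0.4000, p(s_1)), (0.3848, 0) are collinear:
p(s_1) = 0.2098 · (0.4000 − 0.3848) / (0.3000 − 0.3848) = 0.2098 · (0.015200)/(-0.084800) = -0.037606

-0.0376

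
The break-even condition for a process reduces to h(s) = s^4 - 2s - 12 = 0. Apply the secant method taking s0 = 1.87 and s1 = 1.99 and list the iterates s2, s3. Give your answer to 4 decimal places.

2.0011, 2.0000

h(1.87) = -3.511690, h(1.99) = -0.297608
s2 = 1.990000 − (-0.297608)·(1.990000 − 1.870000) / (-0.297608 − (-3.511690)) = 1.990000 − (-0.035713)/(3.214082) = 2.001111
h(2.001111) = 0.033372
s3 = 2.001111 − 0.033372·(2.001111 − 1.990000) / (0.033372 − (-0.297608)) = 2.001111 − (0.000371)/(0.330980) = 1.999991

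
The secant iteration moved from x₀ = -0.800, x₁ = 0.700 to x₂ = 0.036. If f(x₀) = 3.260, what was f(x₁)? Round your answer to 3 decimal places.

-2.589

The secant line through (-0.800, 3.260) and (0.700, f(x₁)) crosses zero at x₂ = 0.036.
So (-0.800, 3.260), (0.700, f(x₁)), (0.036, 0) are collinear:
f(x₁) = 3.260 · (0.700 − 0.036) / (-0.800 − 0.036) = 3.260 · (0.66400)/(-0.83600) = -2.58928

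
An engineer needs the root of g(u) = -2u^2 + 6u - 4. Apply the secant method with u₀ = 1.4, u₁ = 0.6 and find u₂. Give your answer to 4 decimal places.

1.1600

g(1.4) = 0.480000, g(0.6) = -1.120000
u₂ = 0.600000 − (-1.120000)·(0.600000 − 1.400000) / (-1.120000 − 0.480000) = 0.600000 − (0.896000)/(-1.600000) = 1.160000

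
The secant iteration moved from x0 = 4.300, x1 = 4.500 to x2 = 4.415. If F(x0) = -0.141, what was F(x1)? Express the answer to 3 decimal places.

0.104

The secant line through (4.300, -0.141) and (4.500, F(x1)) crosses zero at x2 = 4.415.
So (4.300, -0.141), (4.500, F(x1)), (4.415, 0) are collinear:
F(x1) = -0.141 · (4.500 − 4.415) / (4.300 − 4.415) = -0.141 · (0.08500)/(-0.11500) = 0.10422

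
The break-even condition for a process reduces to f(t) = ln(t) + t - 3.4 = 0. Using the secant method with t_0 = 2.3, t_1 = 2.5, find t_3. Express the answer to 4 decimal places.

2.4884

f(2.3) = -0.267091, f(2.5) = 0.016291
t_2 = 2.500000 − 0.016291·(2.500000 − 2.300000) / (0.016291 − (-0.267091)) = 2.500000 − (0.003258)/(0.283382) = 2.488503
f(2.488503) = 0.000184
t_3 = 2.488503 − 0.000184·(2.488503 − 2.500000) / (0.000184 − 0.016291) = 2.488503 − (-0.000002)/(-0.016107) = 2.488371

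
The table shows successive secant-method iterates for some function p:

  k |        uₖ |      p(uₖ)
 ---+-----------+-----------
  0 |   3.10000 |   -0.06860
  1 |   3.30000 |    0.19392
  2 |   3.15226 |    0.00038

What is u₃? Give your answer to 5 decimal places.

3.15197

u₃ = 3.15226 − 0.00038·(3.15226 − 3.30000) / (0.00038 − 0.19392)
   = 3.15226 − (-0.0000561)/(-0.1935400) = 3.1519699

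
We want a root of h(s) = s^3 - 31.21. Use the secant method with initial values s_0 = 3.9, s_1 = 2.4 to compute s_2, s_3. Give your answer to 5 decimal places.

h(3.9) = 28.1090000, h(2.4) = -17.3860000
s_2 = 2.4000000 − (-17.3860000)·(2.4000000 − 3.9000000) / (-17.3860000 − 28.1090000) = 2.4000000 − (26.0790000)/(-45.4950000) = 2.9732278
h(2.9732278) = -4.9264171
s_3 = 2.9732278 − (-4.9264171)·(2.9732278 − 2.4000000) / (-4.9264171 − (-17.3860000)) = 2.9732278 − (-2.8239594)/(12.4595829) = 3.1998774

2.97323, 3.19988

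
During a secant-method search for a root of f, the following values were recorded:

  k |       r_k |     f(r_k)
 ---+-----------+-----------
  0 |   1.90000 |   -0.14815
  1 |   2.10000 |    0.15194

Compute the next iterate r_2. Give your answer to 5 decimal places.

1.99874

r_2 = 2.10000 − 0.15194·(2.10000 − 1.90000) / (0.15194 − (-0.14815))
   = 2.10000 − (0.0303880)/(0.3000900) = 1.9987370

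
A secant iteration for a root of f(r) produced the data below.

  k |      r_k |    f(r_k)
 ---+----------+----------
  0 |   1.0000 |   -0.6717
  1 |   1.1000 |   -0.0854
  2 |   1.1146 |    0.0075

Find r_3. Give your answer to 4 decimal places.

r_3 = 1.1146 − 0.0075·(1.1146 − 1.1000) / (0.0075 − (-0.0854))
   = 1.1146 − (0.000109)/(0.092900) = 1.113421

1.1134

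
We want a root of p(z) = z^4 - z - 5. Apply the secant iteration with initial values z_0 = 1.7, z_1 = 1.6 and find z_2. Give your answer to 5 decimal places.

1.60273

p(1.7) = 1.6521000, p(1.6) = -0.0464000
z_2 = 1.6000000 − (-0.0464000)·(1.6000000 − 1.7000000) / (-0.0464000 − 1.6521000) = 1.6000000 − (0.0046400)/(-1.6985000) = 1.6027318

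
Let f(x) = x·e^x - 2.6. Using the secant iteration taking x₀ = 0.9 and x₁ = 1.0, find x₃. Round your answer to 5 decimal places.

0.97786

f(0.9) = -0.3863572, f(1.0) = 0.1182818
x₂ = 1.0000000 − 0.1182818·(1.0000000 − 0.9000000) / (0.1182818 − (-0.3863572)) = 1.0000000 − (0.0118282)/(0.5046390) = 0.9765611
f(0.9765611) = -0.0069283
x₃ = 0.9765611 − (-0.0069283)·(0.9765611 − 1.0000000) / (-0.0069283 − 0.1182818) = 0.9765611 − (0.0001624)/(-0.1252102) = 0.9778581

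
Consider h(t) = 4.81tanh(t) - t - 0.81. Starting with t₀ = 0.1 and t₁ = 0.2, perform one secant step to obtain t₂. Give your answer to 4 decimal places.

h(0.1) = -0.430597, h(0.2) = -0.060625
t₂ = 0.200000 − (-0.060625)·(0.200000 − 0.100000) / (-0.060625 − (-0.430597)) = 0.200000 − (-0.006062)/(0.369972) = 0.216386

0.2164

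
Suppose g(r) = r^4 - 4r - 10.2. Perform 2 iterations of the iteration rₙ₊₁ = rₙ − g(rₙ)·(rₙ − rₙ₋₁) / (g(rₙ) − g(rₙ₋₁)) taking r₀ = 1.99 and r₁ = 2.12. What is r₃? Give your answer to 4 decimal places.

g(1.99) = -2.477608, g(2.12) = 1.519631
r₂ = 2.120000 − 1.519631·(2.120000 − 1.990000) / (1.519631 − (-2.477608)) = 2.120000 − (0.197552)/(3.997239) = 2.070578
g(2.070578) = -0.101433
r₃ = 2.070578 − (-0.101433)·(2.070578 − 2.120000) / (-0.101433 − 1.519631) = 2.070578 − (0.005013)/(-1.621064) = 2.073670

2.0737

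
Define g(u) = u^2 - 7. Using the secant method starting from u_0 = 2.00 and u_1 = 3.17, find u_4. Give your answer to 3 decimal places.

2.646

g(2.00) = -3.00000, g(3.17) = 3.04890
u_2 = 3.17000 − 3.04890·(3.17000 − 2.00000) / (3.04890 − (-3.00000)) = 3.17000 − (3.56721)/(6.04890) = 2.58027
g(2.58027) = -0.34220
u_3 = 2.58027 − (-0.34220)·(2.58027 − 3.17000) / (-0.34220 − 3.04890) = 2.58027 − (0.20181)/(-3.39110) = 2.63978
g(2.63978) = -0.03155
u_4 = 2.63978 − (-0.03155)·(2.63978 − 2.58027) / (-0.03155 − (-0.34220)) = 2.63978 − (-0.00188)/(0.31065) = 2.64583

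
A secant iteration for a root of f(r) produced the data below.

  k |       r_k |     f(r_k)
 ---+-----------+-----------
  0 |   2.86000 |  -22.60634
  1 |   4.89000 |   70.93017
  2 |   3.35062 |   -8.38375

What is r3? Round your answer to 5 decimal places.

r3 = 3.35062 − (-8.38375)·(3.35062 − 4.89000) / (-8.38375 − 70.93017)
   = 3.35062 − (12.9057771)/(-79.3139200) = 3.5133377

3.51334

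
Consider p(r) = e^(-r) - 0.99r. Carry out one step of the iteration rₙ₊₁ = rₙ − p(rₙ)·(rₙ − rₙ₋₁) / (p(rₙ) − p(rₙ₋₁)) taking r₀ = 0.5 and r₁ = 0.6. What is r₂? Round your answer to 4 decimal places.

0.5712

p(0.5) = 0.111531, p(0.6) = -0.045188
r₂ = 0.600000 − (-0.045188)·(0.600000 − 0.500000) / (-0.045188 − 0.111531) = 0.600000 − (-0.004519)/(-0.156719) = 0.571166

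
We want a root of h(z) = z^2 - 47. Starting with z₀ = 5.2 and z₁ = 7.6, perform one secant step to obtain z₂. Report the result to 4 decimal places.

h(5.2) = -19.960000, h(7.6) = 10.760000
z₂ = 7.600000 − 10.760000·(7.600000 − 5.200000) / (10.760000 − (-19.960000)) = 7.600000 − (25.824000)/(30.720000) = 6.759375

6.7594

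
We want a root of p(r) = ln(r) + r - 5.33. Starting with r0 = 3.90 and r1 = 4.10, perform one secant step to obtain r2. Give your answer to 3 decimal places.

3.955

p(3.90) = -0.06902, p(4.10) = 0.18099
r2 = 4.10000 − 0.18099·(4.10000 − 3.90000) / (0.18099 − (-0.06902)) = 4.10000 − (0.03620)/(0.25001) = 3.95522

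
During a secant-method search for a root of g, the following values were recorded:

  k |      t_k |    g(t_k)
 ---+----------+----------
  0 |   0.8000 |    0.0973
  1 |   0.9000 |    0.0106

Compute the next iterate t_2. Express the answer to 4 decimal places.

0.9122

t_2 = 0.9000 − 0.0106·(0.9000 − 0.8000) / (0.0106 − 0.0973)
   = 0.9000 − (0.001060)/(-0.086700) = 0.912226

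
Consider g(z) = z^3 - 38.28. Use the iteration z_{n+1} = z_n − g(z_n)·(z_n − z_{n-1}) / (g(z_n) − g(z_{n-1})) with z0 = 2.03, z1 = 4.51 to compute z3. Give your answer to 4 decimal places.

g(2.03) = -29.914573, g(4.51) = 53.453851
z2 = 4.510000 − 53.453851·(4.510000 − 2.030000) / (53.453851 − (-29.914573)) = 4.510000 − (132.565550)/(83.368424) = 2.919883
g(2.919883) = -13.385905
z3 = 2.919883 − (-13.385905)·(2.919883 − 4.510000) / (-13.385905 − 53.453851) = 2.919883 − (21.285156)/(-66.839756) = 3.238334

3.2383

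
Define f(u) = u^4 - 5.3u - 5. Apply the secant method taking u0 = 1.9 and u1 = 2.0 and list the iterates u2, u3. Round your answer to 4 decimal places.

1.9836, 1.9848

f(1.9) = -2.037900, f(2.0) = 0.400000
u2 = 2.000000 − 0.400000·(2.000000 − 1.900000) / (0.400000 − (-2.037900)) = 2.000000 − (0.040000)/(2.437900) = 1.983592
f(1.983592) = -0.031656
u3 = 1.983592 − (-0.031656)·(1.983592 − 2.000000) / (-0.031656 − 0.400000) = 1.983592 − (0.000519)/(-0.431656) = 1.984796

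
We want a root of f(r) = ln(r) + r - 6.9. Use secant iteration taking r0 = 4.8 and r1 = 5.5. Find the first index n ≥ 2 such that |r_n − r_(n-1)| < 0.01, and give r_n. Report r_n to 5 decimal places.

f(4.8) = -0.5313841, f(5.5) = 0.3047481
r2 = 5.5000000 − 0.3047481·(0.7000000)/(0.8361322) = 5.2448685;  |Δ| = 0.2551315
f(5.2448685) = 0.0021187
r3 = 5.2448685 − 0.0021187·(-0.2551315)/(-0.3026294) = 5.2430824;  |Δ| = 0.0017861
|r3 − r2| = 0.0017861 < 0.01

n = 3, r_n = 5.24308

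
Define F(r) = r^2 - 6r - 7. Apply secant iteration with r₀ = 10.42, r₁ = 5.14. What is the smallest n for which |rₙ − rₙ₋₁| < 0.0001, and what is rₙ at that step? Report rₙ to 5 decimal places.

F(10.42) = 39.0564000, F(5.14) = -11.4204000
r₂ = 5.1400000 − (-11.4204000)·(-5.2800000)/(-50.4768000) = 6.3346025;  |Δ| = 1.1946025
F(6.3346025) = -4.8804261
r₃ = 6.3346025 − (-4.8804261)·(1.1946025)/(6.5399739) = 7.2260693;  |Δ| = 0.8914667
F(7.2260693) = 1.8596614
r₄ = 7.2260693 − 1.8596614·(0.8914667)/(6.7400875) = 6.9801042;  |Δ| = 0.2459651
F(6.9801042) = -0.1587709
r₅ = 6.9801042 − (-0.1587709)·(-0.2459651)/(-2.0184323) = 6.9994519;  |Δ| = 0.0193477
F(6.9994519) = -0.0043845
r₆ = 6.9994519 − (-0.0043845)·(0.0193477)/(0.1543863) = 7.0000014;  |Δ| = 0.0005495
F(7.0000014) = 0.0000109
r₇ = 7.0000014 − 0.0000109·(0.0005495)/(0.0043955) = 7.0000000;  |Δ| = 0.0000014
|r₇ − r₆| = 0.0000014 < 0.0001

n = 7, rₙ = 7.00000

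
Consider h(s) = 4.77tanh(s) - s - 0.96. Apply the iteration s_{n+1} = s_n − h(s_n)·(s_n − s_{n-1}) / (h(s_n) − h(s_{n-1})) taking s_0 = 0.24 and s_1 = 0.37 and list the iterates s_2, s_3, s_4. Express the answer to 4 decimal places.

0.2629, 0.2620, 0.2620

h(0.24) = -0.076685, h(0.37) = 0.358540
s_2 = 0.370000 − 0.358540·(0.370000 − 0.240000) / (0.358540 − (-0.076685)) = 0.370000 − (0.046610)/(0.435226) = 0.262906
h(0.262906) = 0.003038
s_3 = 0.262906 − 0.003038·(0.262906 − 0.370000) / (0.003038 − 0.358540) = 0.262906 − (-0.000325)/(-0.355503) = 0.261990
h(0.261990) = -0.000125
s_4 = 0.261990 − (-0.000125)·(0.261990 − 0.262906) / (-0.000125 − 0.003038) = 0.261990 − (0.000000)/(-0.003163) = 0.262027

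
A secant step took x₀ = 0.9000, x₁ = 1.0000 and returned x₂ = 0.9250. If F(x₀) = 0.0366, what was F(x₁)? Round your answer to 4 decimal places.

The secant line through (0.9000, 0.0366) and (1.0000, F(x₁)) crosses zero at x₂ = 0.9250.
So (0.9000, 0.0366), (1.0000, F(x₁)), (0.9250, 0) are collinear:
F(x₁) = 0.0366 · (1.0000 − 0.9250) / (0.9000 − 0.9250) = 0.0366 · (0.075000)/(-0.025000) = -0.109800

-0.1098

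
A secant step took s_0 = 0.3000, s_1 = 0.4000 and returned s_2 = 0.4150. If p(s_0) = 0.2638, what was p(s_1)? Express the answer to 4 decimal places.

The secant line through (0.3000, 0.2638) and (0.4000, p(s_1)) crosses zero at s_2 = 0.4150.
So (0.3000, 0.2638), (0.4000, p(s_1)), (0.4150, 0) are collinear:
p(s_1) = 0.2638 · (0.4000 − 0.4150) / (0.3000 − 0.4150) = 0.2638 · (-0.015000)/(-0.115000) = 0.034409

0.0344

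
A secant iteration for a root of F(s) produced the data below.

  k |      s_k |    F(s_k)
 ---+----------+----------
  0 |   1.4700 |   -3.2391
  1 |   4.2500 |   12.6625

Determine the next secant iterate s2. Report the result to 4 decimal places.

2.0363

s2 = 4.2500 − 12.6625·(4.2500 − 1.4700) / (12.6625 − (-3.2391))
   = 4.2500 − (35.201750)/(15.901600) = 2.036276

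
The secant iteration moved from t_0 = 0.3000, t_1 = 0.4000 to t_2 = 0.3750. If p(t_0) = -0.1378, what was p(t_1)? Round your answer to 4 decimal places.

0.0459

The secant line through (0.3000, -0.1378) and (0.4000, p(t_1)) crosses zero at t_2 = 0.3750.
So (0.3000, -0.1378), (0.4000, p(t_1)), (0.3750, 0) are collinear:
p(t_1) = -0.1378 · (0.4000 − 0.3750) / (0.3000 − 0.3750) = -0.1378 · (0.025000)/(-0.075000) = 0.045933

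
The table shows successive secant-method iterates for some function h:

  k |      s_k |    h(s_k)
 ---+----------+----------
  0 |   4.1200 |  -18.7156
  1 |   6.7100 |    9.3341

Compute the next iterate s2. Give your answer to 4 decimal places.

s2 = 6.7100 − 9.3341·(6.7100 − 4.1200) / (9.3341 − (-18.7156))
   = 6.7100 − (24.175319)/(28.049700) = 5.848126

5.8481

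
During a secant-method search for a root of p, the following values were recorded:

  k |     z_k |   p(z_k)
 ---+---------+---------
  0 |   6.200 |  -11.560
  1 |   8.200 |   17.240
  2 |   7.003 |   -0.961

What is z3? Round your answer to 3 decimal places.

7.066

z3 = 7.003 − (-0.961)·(7.003 − 8.200) / (-0.961 − 17.240)
   = 7.003 − (1.15032)/(-18.20100) = 7.06620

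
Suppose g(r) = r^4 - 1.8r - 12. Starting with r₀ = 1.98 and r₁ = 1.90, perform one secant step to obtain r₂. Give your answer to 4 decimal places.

1.9871

g(1.98) = -0.194464, g(1.90) = -2.387900
r₂ = 1.900000 − (-2.387900)·(1.900000 − 1.980000) / (-2.387900 − (-0.194464)) = 1.900000 − (0.191032)/(-2.193436) = 1.987093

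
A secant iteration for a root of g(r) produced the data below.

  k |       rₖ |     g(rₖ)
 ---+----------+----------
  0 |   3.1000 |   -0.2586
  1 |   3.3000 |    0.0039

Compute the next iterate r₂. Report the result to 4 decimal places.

3.2970

r₂ = 3.3000 − 0.0039·(3.3000 − 3.1000) / (0.0039 − (-0.2586))
   = 3.3000 − (0.000780)/(0.262500) = 3.297029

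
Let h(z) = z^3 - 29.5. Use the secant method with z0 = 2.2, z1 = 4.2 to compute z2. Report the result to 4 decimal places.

2.7943

h(2.2) = -18.852000, h(4.2) = 44.588000
z2 = 4.200000 − 44.588000·(4.200000 − 2.200000) / (44.588000 − (-18.852000)) = 4.200000 − (89.176000)/(63.440000) = 2.794325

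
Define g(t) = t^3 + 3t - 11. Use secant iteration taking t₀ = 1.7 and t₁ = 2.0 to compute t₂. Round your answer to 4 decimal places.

g(1.7) = -0.987000, g(2.0) = 3.000000
t₂ = 2.000000 − 3.000000·(2.000000 − 1.700000) / (3.000000 − (-0.987000)) = 2.000000 − (0.900000)/(3.987000) = 1.774266

1.7743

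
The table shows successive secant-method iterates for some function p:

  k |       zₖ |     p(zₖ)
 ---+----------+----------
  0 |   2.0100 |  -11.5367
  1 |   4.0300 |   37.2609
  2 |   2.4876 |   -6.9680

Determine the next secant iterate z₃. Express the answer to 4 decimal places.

2.7306

z₃ = 2.4876 − (-6.9680)·(2.4876 − 4.0300) / (-6.9680 − 37.2609)
   = 2.4876 − (10.747443)/(-44.228900) = 2.730596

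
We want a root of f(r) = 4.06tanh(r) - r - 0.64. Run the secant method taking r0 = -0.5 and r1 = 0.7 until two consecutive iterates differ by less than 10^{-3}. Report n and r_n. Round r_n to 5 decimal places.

f(-0.5) = -2.0161957, f(0.7) = 1.1137332
r2 = 0.7000000 − 1.1137332·(1.2000000)/(3.1299288) = 0.2729999;  |Δ| = 0.4270001
f(0.2729999) = 0.1686412
r3 = 0.2729999 − 0.1686412·(-0.4270001)/(-0.9450920) = 0.1968065;  |Δ| = 0.0761934
f(0.1968065) = -0.0479310
r4 = 0.1968065 − (-0.0479310)·(-0.0761934)/(-0.2165722) = 0.2136694;  |Δ| = 0.0168629
f(0.2136694) = 0.0008632
r5 = 0.2136694 − 0.0008632·(0.0168629)/(0.0487942) = 0.2133710;  |Δ| = 0.0002983
|r5 − r4| = 0.0002983 < 10^{-3}

n = 5, r_n = 0.21337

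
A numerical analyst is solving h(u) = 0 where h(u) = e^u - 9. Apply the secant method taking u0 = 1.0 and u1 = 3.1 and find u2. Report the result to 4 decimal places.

1.6772

h(1.0) = -6.281718, h(3.1) = 13.197951
u2 = 3.100000 − 13.197951·(3.100000 − 1.000000) / (13.197951 − (-6.281718)) = 3.100000 − (27.715698)/(19.479669) = 1.677199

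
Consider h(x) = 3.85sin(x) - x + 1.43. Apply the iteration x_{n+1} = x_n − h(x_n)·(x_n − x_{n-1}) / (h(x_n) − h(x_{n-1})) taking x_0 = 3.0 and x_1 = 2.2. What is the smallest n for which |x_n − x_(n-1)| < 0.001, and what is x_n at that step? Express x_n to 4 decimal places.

n = 5, x_n = 2.7826

h(3.0) = -1.026688, h(2.2) = 2.342711
x_2 = 2.200000 − 2.342711·(-0.800000)/(3.369399) = 2.756232;  |Δ| = 0.556232
h(2.756232) = 0.120956
x_3 = 2.756232 − 0.120956·(0.556232)/(-2.221755) = 2.786515;  |Δ| = 0.030282
h(2.786515) = -0.018010
x_4 = 2.786515 − (-0.018010)·(0.030282)/(-0.138965) = 2.782590;  |Δ| = 0.003924
h(2.782590) = 0.000071
x_5 = 2.782590 − 0.000071·(-0.003924)/(0.018081) = 2.782606;  |Δ| = 0.000015
|x_5 − x_4| = 0.000015 < 0.001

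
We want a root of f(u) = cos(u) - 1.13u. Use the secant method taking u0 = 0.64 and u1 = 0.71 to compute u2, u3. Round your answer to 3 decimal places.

0.685, 0.685

f(0.64) = 0.07890, f(0.71) = -0.04394
u2 = 0.71000 − (-0.04394)·(0.71000 − 0.64000) / (-0.04394 − 0.07890) = 0.71000 − (-0.00308)/(-0.12283) = 0.68496
f(0.68496) = 0.00044
u3 = 0.68496 − 0.00044·(0.68496 − 0.71000) / (0.00044 − (-0.04394)) = 0.68496 − (-0.00001)/(0.04438) = 0.68521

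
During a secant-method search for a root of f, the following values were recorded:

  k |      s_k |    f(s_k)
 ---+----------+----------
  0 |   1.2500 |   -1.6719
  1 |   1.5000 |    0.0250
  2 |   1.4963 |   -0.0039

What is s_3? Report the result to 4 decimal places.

s_3 = 1.4963 − (-0.0039)·(1.4963 − 1.5000) / (-0.0039 − 0.0250)
   = 1.4963 − (0.000014)/(-0.028900) = 1.496799

1.4968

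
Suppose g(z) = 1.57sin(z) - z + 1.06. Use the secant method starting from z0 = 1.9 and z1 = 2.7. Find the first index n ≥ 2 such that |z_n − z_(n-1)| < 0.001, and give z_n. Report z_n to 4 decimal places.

g(1.9) = 0.645691, g(2.7) = -0.969014
z2 = 2.700000 − (-0.969014)·(0.800000)/(-1.614705) = 2.219905;  |Δ| = 0.480095
g(2.219905) = 0.090792
z3 = 2.219905 − 0.090792·(-0.480095)/(1.059806) = 2.261034;  |Δ| = 0.041129
g(2.261034) = 0.009584
z4 = 2.261034 − 0.009584·(0.041129)/(-0.081208) = 2.265888;  |Δ| = 0.004854
g(2.265888) = -0.000136
z5 = 2.265888 − (-0.000136)·(0.004854)/(-0.009720) = 2.265820;  |Δ| = 0.000068
|z5 − z4| = 0.000068 < 0.001

n = 5, z_n = 2.2658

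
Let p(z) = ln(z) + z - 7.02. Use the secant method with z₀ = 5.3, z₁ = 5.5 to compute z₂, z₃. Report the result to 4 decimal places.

p(5.3) = -0.052293, p(5.5) = 0.184748
z₂ = 5.500000 − 0.184748·(5.500000 − 5.300000) / (0.184748 − (-0.052293)) = 5.500000 − (0.036950)/(0.237041) = 5.344122
p(5.344122) = 0.000119
z₃ = 5.344122 − 0.000119·(5.344122 − 5.500000) / (0.000119 − 0.184748) = 5.344122 − (-0.000019)/(-0.184629) = 5.344021

5.3441, 5.3440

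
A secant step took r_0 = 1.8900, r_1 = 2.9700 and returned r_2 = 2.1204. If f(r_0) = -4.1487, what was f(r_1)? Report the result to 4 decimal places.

15.2983

The secant line through (1.8900, -4.1487) and (2.9700, f(r_1)) crosses zero at r_2 = 2.1204.
So (1.8900, -4.1487), (2.9700, f(r_1)), (2.1204, 0) are collinear:
f(r_1) = -4.1487 · (2.9700 − 2.1204) / (1.8900 − 2.1204) = -4.1487 · (0.849600)/(-0.230400) = 15.298331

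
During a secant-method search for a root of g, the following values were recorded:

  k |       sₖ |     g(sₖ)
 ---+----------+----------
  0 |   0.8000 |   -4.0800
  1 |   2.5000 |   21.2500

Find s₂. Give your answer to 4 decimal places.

1.0738

s₂ = 2.5000 − 21.2500·(2.5000 − 0.8000) / (21.2500 − (-4.0800))
   = 2.5000 − (36.125000)/(25.330000) = 1.073826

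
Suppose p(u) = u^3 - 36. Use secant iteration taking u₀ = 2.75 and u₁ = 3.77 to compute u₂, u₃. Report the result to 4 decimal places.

3.2230, 3.2916

p(2.75) = -15.203125, p(3.77) = 17.582633
u₂ = 3.770000 − 17.582633·(3.770000 − 2.750000) / (17.582633 − (-15.203125)) = 3.770000 − (17.934286)/(32.785758) = 3.222985
p(3.222985) = -2.520802
u₃ = 3.222985 − (-2.520802)·(3.222985 − 3.770000) / (-2.520802 − 17.582633) = 3.222985 − (1.378915)/(-20.103435) = 3.291577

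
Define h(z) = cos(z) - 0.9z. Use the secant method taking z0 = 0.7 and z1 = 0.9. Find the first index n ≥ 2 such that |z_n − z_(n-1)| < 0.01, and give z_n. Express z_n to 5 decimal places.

n = 3, z_n = 0.78550

h(0.7) = 0.1348422, h(0.9) = -0.1883900
z2 = 0.9000000 − (-0.1883900)·(0.2000000)/(-0.3232322) = 0.7834336;  |Δ| = 0.1165664
h(0.7834336) = 0.0034043
z3 = 0.7834336 − 0.0034043·(-0.1165664)/(0.1917943) = 0.7855026;  |Δ| = 0.0020690
|z3 − z2| = 0.0020690 < 0.01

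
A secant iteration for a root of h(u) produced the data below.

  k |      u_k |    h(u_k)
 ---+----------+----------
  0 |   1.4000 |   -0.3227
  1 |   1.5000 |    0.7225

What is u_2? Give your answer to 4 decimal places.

1.4309

u_2 = 1.5000 − 0.7225·(1.5000 − 1.4000) / (0.7225 − (-0.3227))
   = 1.5000 − (0.072250)/(1.045200) = 1.430874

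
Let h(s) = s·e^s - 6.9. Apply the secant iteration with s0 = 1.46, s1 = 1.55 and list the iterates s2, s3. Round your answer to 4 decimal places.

1.5143, 1.5156

h(1.46) = -0.613299, h(1.55) = 0.402779
s2 = 1.550000 − 0.402779·(1.550000 − 1.460000) / (0.402779 − (-0.613299)) = 1.550000 − (0.036250)/(1.016078) = 1.514324
h(1.514324) = -0.015364
s3 = 1.514324 − (-0.015364)·(1.514324 − 1.550000) / (-0.015364 − 0.402779) = 1.514324 − (0.000548)/(-0.418142) = 1.515634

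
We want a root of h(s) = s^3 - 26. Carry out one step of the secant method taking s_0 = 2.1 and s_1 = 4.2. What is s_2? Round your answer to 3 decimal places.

2.642

h(2.1) = -16.73900, h(4.2) = 48.08800
s_2 = 4.20000 − 48.08800·(4.20000 − 2.10000) / (48.08800 − (-16.73900)) = 4.20000 − (100.98480)/(64.82700) = 2.64224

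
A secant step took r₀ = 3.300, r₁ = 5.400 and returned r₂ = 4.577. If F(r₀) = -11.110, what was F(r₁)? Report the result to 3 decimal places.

7.160

The secant line through (3.300, -11.110) and (5.400, F(r₁)) crosses zero at r₂ = 4.577.
So (3.300, -11.110), (5.400, F(r₁)), (4.577, 0) are collinear:
F(r₁) = -11.110 · (5.400 − 4.577) / (3.300 − 4.577) = -11.110 · (0.82300)/(-1.27700) = 7.16016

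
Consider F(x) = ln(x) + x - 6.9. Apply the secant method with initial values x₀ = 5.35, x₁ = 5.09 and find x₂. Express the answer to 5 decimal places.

5.24334

F(5.35) = 0.1270966, F(5.09) = -0.1827222
x₂ = 5.0900000 − (-0.1827222)·(5.0900000 − 5.3500000) / (-0.1827222 − 0.1270966) = 5.0900000 − (0.0475078)/(-0.3098187) = 5.2433405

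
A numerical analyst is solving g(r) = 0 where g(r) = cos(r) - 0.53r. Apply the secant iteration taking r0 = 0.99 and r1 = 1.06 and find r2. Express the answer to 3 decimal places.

g(0.99) = 0.02399, g(1.06) = -0.07293
r2 = 1.06000 − (-0.07293)·(1.06000 − 0.99000) / (-0.07293 − 0.02399) = 1.06000 − (-0.00510)/(-0.09692) = 1.00733

1.007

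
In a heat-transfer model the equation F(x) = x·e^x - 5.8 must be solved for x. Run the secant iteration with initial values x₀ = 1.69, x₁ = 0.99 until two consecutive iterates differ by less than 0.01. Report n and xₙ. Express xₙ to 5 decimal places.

n = 5, xₙ = 1.41246

F(1.69) = 3.3589224, F(0.99) = -3.1356779
x₂ = 0.9900000 − (-3.1356779)·(-0.7000000)/(-6.4946003) = 1.3279691;  |Δ| = 0.3379691
F(1.3279691) = -0.7890778
x₃ = 1.3279691 − (-0.7890778)·(0.3379691)/(2.3466000) = 1.4416161;  |Δ| = 0.1136470
F(1.4416161) = 0.2944644
x₄ = 1.4416161 − 0.2944644·(0.1136470)/(1.0835422) = 1.4107313;  |Δ| = 0.0308848
F(1.4107313) = -0.0174802
x₅ = 1.4107313 − (-0.0174802)·(-0.0308848)/(-0.3119447) = 1.4124620;  |Δ| = 0.0017307
|x₅ − x₄| = 0.0017307 < 0.01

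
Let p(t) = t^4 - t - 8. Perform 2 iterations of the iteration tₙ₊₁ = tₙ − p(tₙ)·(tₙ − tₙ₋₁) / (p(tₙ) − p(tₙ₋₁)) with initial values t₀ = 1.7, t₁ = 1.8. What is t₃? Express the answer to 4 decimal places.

p(1.7) = -1.347900, p(1.8) = 0.697600
t₂ = 1.800000 − 0.697600·(1.800000 − 1.700000) / (0.697600 − (-1.347900)) = 1.800000 − (0.069760)/(2.045500) = 1.765896
p(1.765896) = -0.041551
t₃ = 1.765896 − (-0.041551)·(1.765896 − 1.800000) / (-0.041551 − 0.697600) = 1.765896 − (0.001417)/(-0.739151) = 1.767813

1.7678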